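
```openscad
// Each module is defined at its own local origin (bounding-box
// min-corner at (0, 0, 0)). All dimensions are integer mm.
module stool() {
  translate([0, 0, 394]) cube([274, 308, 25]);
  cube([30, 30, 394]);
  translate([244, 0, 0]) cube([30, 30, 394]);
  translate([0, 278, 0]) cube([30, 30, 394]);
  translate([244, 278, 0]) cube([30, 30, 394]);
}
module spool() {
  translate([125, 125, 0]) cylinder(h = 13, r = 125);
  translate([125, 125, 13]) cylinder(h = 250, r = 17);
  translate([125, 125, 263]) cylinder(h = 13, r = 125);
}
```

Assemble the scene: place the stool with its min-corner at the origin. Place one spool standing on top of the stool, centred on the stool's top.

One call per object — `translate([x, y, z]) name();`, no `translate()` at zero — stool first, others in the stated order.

stool();
translate([12, 29, 419]) spool();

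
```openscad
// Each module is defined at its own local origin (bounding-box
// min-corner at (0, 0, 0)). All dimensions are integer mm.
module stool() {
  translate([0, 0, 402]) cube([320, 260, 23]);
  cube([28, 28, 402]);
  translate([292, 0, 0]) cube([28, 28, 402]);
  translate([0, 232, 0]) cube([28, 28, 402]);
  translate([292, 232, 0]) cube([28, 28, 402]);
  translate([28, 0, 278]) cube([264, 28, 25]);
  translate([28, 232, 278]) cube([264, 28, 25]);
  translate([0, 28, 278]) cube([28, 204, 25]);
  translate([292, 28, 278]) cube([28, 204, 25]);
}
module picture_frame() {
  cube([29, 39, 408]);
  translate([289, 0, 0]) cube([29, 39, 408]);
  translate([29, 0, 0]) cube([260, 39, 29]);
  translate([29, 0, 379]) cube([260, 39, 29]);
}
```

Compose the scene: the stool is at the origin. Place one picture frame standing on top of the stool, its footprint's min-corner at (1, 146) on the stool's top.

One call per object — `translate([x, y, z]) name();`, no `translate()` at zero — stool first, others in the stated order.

stool();
translate([1, 146, 425]) picture_frame();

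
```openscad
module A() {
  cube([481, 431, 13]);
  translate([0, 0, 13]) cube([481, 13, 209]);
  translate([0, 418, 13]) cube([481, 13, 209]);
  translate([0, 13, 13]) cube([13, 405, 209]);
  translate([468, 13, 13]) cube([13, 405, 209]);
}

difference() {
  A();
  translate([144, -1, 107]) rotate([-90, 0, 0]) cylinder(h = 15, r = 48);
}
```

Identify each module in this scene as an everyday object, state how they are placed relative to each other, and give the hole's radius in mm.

The subtracted cylinder has r = 48 mm.

A is an open box. The open box has a circular hole through its front wall. The hole's radius is 48 mm.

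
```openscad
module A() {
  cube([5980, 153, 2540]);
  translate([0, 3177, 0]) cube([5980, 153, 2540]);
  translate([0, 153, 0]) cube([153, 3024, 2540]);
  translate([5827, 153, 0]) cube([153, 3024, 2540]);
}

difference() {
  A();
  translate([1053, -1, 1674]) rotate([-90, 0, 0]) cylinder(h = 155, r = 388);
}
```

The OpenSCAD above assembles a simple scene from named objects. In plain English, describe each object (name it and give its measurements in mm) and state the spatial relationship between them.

A is a box-shaped house frame (walls only): outside footprint 5980×3330 mm, wall height 2540 mm, wall thickness 153 mm. The two y-facing walls run the full x-width; the two x-facing walls fit between the inner faces of the y-facing walls.

The house frame has a circular hole of radius 388 mm through its front wall, centred at (x = 1053, z = 1674).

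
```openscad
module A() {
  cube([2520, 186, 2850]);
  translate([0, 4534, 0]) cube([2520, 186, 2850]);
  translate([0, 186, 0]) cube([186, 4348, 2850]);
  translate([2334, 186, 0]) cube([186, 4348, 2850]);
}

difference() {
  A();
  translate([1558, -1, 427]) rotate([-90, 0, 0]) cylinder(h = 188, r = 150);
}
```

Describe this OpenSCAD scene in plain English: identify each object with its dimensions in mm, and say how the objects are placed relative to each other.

A is a box-shaped house frame (walls only): outside footprint 2520×4720 mm, wall height 2850 mm, wall thickness 186 mm. The two y-facing walls run the full x-width; the two x-facing walls fit between the inner faces of the y-facing walls.

The house frame has a circular hole of radius 150 mm through its front wall, centred at (x = 1558, z = 427).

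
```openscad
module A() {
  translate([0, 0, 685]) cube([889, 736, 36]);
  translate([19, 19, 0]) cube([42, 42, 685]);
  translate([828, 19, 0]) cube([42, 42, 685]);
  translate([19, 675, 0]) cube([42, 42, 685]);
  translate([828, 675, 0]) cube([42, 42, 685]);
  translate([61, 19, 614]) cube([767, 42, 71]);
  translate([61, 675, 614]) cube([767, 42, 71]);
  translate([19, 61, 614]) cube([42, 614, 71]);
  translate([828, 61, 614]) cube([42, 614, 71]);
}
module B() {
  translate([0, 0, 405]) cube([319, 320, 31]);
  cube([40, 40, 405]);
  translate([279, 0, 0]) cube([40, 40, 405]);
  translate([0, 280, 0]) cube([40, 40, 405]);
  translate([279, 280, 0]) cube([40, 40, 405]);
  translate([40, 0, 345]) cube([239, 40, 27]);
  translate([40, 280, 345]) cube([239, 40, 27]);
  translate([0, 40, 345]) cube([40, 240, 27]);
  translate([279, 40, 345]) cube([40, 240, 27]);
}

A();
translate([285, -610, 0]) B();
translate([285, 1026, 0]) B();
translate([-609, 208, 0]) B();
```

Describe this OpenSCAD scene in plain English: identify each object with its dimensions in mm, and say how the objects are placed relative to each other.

A is a rectangular dining table. The top is 889×736×36 mm with its upper surface at z = 721 mm. It stands on four 42×42 mm square legs, each inset 19 mm from the nearest pair of top edges, running from the floor to the underside of the top. Four apron rails, 42 mm thick and 71 mm tall, run between adjacent legs with their top edges flush with the underside of the top and their outer faces flush with the legs' outer faces.

B is a four-legged stool. The seat is 319×320 mm, 31 mm thick, top at z = 436 mm. It stands on four square legs, each 40×40 mm in cross-section, from z = 0 to the seat underside, each flush with a corner of the seat. Four stretchers, 40 mm wide and 27 mm tall, connect adjacent legs with their undersides at z = 345 mm, each running between the inner faces of the legs it joins and aligned with the legs' outer faces on the other axis.

Three stools sit around the table at the −y, +y, −x sides.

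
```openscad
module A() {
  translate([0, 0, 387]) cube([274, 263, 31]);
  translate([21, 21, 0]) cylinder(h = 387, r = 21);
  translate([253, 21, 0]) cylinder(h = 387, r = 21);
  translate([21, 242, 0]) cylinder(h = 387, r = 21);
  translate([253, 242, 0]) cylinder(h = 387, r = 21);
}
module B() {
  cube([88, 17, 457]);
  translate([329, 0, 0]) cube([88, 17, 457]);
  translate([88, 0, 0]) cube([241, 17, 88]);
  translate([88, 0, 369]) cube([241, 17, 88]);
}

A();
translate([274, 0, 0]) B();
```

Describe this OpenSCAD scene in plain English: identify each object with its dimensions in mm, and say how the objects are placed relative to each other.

A is a four-legged stool. The seat is 274×263 mm, 31 mm thick, top at z = 418 mm. It stands on four round legs, each 42 mm in diameter, from z = 0 to the seat underside, each leg's axis is inset half a diameter from the nearest pair of seat edges (so the leg's bounding box is flush with the corner).

B is a rectangular picture frame lying in the x–z plane (depth along y). The opening is 241 mm wide (x) by 281 mm tall (z), surrounded by a border 88 mm wide on all four sides. The frame is 17 mm deep and is made of two full-height vertical stiles with two horizontal rails fitted between them.

The picture frame is against the stool's +x side, with their −y faces flush.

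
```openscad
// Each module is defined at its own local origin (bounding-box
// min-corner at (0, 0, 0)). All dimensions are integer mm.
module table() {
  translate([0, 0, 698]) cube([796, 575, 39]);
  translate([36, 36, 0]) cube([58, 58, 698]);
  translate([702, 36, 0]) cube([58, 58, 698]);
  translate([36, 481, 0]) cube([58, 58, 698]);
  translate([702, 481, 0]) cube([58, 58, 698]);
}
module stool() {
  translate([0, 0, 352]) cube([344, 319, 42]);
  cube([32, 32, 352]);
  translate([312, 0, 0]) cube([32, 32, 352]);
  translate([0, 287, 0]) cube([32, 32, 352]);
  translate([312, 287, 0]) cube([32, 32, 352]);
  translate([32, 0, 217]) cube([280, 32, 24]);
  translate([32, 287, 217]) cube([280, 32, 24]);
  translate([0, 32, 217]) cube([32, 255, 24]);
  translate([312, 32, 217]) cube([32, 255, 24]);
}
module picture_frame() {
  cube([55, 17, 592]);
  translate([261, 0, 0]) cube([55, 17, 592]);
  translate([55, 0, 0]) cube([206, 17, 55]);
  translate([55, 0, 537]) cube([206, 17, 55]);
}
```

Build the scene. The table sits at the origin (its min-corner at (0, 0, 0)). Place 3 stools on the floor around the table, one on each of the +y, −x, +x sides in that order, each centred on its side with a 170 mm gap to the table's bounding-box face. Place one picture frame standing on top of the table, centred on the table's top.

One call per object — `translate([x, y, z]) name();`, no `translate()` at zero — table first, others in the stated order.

table();
translate([226, 745, 0]) stool();
translate([-514, 128, 0]) stool();
translate([966, 128, 0]) stool();
translate([240, 279, 737]) picture_frame();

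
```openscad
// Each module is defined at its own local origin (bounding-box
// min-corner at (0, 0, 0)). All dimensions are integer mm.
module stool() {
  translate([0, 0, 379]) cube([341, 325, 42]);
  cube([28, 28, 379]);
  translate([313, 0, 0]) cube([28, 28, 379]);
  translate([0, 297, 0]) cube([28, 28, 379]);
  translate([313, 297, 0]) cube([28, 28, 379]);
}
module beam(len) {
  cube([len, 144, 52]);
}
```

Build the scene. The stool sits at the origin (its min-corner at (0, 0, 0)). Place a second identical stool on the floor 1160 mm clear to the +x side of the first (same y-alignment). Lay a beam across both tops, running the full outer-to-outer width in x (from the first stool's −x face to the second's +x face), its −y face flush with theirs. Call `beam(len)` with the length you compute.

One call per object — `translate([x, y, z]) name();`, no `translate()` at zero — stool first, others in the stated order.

stool();
translate([1501, 0, 0]) stool();
translate([0, 0, 421]) beam(1842);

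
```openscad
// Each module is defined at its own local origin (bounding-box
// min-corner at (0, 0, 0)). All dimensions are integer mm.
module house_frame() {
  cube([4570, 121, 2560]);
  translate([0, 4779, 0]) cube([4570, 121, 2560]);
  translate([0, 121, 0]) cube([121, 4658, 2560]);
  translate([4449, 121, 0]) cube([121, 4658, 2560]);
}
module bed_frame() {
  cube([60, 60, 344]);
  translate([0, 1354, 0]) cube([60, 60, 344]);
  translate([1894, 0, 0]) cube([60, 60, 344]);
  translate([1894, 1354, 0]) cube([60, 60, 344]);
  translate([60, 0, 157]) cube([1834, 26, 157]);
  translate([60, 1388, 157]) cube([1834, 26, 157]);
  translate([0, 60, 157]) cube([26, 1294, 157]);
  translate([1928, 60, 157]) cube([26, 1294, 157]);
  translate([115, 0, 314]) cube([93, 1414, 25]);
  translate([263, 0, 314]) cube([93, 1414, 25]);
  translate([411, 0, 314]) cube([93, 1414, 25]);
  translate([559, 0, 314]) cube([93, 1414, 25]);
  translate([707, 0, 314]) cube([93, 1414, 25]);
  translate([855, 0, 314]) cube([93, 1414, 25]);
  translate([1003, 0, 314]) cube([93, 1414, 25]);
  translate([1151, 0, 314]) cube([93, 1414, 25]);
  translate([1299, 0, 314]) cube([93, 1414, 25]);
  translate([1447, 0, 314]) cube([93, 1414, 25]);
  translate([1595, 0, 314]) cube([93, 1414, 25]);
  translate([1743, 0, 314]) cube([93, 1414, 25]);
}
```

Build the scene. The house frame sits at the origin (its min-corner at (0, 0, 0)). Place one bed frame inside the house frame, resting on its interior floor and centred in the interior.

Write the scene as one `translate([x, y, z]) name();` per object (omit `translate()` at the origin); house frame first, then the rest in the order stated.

house_frame();
translate([1308, 1743, 0]) bed_frame();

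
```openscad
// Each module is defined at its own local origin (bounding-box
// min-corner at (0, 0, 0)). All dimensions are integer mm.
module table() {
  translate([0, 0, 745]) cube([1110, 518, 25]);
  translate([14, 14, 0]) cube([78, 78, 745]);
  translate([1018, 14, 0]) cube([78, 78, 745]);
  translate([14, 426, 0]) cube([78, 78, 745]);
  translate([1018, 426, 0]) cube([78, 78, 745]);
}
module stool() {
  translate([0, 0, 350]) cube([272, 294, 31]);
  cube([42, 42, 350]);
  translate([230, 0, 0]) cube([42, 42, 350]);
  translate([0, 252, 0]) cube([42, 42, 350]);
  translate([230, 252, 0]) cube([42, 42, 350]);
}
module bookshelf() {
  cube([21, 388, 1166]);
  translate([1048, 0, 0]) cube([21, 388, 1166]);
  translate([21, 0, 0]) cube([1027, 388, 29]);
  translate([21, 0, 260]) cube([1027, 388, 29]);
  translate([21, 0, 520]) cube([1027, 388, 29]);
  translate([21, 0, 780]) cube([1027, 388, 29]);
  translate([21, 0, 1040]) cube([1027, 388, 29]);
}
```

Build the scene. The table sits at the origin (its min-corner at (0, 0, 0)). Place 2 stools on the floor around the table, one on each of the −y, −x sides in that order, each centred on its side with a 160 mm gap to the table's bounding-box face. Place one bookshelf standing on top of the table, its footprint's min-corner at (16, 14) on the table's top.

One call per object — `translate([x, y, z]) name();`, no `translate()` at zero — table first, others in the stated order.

table();
translate([419, -454, 0]) stool();
translate([-432, 112, 0]) stool();
translate([16, 14, 770]) bookshelf();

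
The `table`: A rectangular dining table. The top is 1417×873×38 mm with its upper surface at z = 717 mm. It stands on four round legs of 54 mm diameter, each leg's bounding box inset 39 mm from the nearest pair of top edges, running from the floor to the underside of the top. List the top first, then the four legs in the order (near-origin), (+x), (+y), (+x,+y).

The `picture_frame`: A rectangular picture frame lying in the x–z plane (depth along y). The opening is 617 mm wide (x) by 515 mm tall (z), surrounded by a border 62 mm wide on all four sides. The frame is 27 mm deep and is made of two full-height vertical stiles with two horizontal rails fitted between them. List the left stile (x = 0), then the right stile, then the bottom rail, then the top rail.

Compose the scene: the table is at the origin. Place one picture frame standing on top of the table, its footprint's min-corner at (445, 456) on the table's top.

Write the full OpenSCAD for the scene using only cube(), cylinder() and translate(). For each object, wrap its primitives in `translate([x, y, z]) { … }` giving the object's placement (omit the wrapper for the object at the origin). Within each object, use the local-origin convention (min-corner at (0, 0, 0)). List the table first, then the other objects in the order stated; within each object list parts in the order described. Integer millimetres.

translate([0, 0, 679]) cube([1417, 873, 38]);
translate([66, 66, 0]) cylinder(h = 679, r = 27);
translate([1351, 66, 0]) cylinder(h = 679, r = 27);
translate([66, 807, 0]) cylinder(h = 679, r = 27);
translate([1351, 807, 0]) cylinder(h = 679, r = 27);
translate([445, 456, 717]) {
  cube([62, 27, 639]);
  translate([679, 0, 0]) cube([62, 27, 639]);
  translate([62, 0, 0]) cube([617, 27, 62]);
  translate([62, 0, 577]) cube([617, 27, 62]);
}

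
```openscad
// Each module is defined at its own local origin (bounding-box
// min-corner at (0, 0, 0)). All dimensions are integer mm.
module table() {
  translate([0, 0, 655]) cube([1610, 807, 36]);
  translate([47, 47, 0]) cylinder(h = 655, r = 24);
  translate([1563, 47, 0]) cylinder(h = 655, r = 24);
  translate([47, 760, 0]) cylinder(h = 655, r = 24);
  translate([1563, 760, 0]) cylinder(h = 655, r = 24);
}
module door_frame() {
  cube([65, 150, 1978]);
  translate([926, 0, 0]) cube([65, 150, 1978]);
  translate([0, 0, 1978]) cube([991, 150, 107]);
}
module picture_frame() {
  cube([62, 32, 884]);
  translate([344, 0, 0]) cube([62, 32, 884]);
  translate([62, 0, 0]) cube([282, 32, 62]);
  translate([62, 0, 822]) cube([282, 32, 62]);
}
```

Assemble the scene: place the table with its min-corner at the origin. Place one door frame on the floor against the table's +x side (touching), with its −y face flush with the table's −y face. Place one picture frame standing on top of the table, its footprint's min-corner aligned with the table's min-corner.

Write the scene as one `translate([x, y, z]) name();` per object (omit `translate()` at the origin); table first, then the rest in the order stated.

table();
translate([1610, 0, 0]) door_frame();
translate([0, 0, 691]) picture_frame();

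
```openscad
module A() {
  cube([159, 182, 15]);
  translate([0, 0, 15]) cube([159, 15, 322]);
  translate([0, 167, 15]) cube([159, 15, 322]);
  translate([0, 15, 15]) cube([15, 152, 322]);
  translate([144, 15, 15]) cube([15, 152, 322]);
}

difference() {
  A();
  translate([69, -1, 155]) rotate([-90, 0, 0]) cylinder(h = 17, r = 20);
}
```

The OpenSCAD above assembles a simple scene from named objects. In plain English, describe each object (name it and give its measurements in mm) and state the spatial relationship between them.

A is an open storage box with external size 159×182×337 mm and wall thickness 15 mm (the base is also 15 mm thick). The base covers the whole footprint; the four walls stand on the base, with the y-facing walls full-width and the x-facing walls fitting between their inner faces.

The open box has a circular hole of radius 20 mm through its front wall, centred at (x = 69, z = 155).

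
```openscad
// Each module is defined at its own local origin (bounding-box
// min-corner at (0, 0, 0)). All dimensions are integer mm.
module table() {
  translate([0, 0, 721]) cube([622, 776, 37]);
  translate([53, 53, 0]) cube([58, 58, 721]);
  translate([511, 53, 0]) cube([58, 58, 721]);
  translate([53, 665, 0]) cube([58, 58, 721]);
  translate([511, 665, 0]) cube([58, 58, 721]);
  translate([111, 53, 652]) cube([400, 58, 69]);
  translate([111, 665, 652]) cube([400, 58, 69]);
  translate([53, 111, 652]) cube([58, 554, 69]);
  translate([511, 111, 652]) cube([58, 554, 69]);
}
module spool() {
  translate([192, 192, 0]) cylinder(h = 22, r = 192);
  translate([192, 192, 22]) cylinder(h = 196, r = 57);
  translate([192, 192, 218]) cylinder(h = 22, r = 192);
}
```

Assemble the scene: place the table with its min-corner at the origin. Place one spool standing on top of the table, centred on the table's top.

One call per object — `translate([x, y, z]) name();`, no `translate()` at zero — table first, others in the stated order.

table();
translate([119, 196, 758]) spool();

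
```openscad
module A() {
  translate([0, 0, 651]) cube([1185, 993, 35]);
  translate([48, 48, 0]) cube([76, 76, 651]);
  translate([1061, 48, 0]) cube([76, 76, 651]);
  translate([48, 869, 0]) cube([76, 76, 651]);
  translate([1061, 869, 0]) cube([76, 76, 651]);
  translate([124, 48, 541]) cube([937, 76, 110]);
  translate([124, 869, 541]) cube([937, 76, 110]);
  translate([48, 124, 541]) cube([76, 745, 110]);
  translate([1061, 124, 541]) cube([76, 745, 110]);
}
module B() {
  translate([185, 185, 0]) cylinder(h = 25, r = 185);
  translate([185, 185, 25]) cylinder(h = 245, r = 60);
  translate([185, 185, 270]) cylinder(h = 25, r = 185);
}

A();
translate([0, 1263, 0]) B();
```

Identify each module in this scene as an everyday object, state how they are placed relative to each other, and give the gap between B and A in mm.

A is a table. B is a spool. The spool is on the floor beside the table on its +y side. The gap between the spool and the table is 270 mm.

The spool's nearest face is 270 mm from the table's +y face.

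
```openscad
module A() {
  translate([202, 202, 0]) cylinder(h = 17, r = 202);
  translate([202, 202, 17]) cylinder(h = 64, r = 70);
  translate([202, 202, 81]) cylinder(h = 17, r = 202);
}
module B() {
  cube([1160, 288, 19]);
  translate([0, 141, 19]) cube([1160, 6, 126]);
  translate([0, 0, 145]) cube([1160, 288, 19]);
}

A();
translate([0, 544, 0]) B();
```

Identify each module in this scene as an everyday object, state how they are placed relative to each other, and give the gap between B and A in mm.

The I-beam's nearest face is 140 mm from the spool's +y face.

A is a spool. B is an I-beam. The I-beam is on the floor beside the spool on its +y side. The gap between the I-beam and the spool is 140 mm.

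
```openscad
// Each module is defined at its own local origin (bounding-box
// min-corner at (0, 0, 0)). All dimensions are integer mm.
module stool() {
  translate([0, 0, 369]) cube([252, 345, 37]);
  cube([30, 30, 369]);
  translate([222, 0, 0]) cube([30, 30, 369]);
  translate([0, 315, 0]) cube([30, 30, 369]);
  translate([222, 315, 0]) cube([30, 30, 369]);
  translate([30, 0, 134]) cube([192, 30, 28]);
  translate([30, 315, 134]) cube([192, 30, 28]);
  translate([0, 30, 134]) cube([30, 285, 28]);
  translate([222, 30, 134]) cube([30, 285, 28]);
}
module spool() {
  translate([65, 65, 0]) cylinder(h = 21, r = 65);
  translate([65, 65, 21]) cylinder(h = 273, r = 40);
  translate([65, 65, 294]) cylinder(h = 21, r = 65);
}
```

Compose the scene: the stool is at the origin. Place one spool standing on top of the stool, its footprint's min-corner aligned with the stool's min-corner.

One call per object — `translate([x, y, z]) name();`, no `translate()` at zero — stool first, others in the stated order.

stool();
translate([0, 0, 406]) spool();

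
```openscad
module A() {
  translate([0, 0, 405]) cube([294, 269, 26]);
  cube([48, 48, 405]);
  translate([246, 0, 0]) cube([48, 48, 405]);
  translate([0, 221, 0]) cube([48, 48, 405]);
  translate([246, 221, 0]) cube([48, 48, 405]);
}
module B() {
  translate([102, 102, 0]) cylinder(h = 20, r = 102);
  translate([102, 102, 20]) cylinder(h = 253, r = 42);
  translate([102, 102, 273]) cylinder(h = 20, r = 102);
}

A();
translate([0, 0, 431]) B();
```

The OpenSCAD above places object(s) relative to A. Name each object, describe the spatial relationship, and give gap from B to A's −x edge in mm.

The spool's min-x is at 0; the stool's min-x is 0; gap = 0 mm.

A is a stool. B is a spool. The spool is on top of the stool. The gap from the spool to the stool's −x edge is 0 mm.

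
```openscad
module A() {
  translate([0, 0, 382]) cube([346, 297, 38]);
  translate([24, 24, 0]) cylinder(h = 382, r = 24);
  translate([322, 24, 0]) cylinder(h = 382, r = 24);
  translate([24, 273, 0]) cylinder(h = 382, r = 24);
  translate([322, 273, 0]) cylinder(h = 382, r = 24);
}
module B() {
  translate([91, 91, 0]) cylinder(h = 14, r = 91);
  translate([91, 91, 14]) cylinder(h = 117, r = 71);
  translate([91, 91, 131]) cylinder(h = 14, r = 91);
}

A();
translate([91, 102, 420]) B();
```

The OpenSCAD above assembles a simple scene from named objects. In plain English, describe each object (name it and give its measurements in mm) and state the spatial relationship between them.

A is a four-legged stool. The seat is 346×297 mm, 38 mm thick, top at z = 420 mm. It stands on four round legs, each 48 mm in diameter, from z = 0 to the seat underside, each leg's axis is inset half a diameter from the nearest pair of seat edges (so the leg's bounding box is flush with the corner).

B is a spool: two coaxial disc flanges of radius 91 mm and thickness 14 mm, joined by a core cylinder of radius 71 mm and height 117 mm. The lower flange rests on z = 0 and the three cylinders share a vertical axis.

The spool is on top of the stool.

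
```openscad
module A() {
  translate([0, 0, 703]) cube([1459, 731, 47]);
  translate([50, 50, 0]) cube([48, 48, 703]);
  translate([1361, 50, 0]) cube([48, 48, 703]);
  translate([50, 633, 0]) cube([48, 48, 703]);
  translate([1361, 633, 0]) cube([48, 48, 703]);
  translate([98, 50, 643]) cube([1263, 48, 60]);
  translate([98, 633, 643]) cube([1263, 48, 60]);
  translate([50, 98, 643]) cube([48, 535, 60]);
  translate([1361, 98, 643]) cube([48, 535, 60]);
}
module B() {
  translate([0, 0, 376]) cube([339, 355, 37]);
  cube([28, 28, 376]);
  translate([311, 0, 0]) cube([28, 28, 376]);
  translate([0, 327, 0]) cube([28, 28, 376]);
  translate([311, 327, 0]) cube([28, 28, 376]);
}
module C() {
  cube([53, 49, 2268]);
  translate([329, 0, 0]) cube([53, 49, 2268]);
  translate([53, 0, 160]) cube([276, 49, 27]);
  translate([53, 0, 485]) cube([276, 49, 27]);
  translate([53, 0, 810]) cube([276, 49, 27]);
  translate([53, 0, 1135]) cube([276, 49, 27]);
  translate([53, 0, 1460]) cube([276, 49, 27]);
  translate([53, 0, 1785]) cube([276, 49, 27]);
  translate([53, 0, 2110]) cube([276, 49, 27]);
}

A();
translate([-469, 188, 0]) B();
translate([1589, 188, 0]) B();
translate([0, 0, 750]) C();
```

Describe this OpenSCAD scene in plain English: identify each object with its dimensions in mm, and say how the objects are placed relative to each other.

A is a rectangular dining table. The top is 1459×731×47 mm with its upper surface at z = 750 mm. It stands on four 48×48 mm square legs, each inset 50 mm from the nearest pair of top edges, running from the floor to the underside of the top. Four apron rails, 48 mm thick and 60 mm tall, run between adjacent legs with their top edges flush with the underside of the top and their outer faces flush with the legs' outer faces.

B is a simple wooden stool: a rectangular seat 339 mm (x) by 355 mm (y), 37 mm thick, top face at z = 413 mm, on four square legs, each 28×28 mm in cross-section. The legs rest on z = 0, each flush with a corner of the seat.

C is a wooden ladder with two side rails of 53×49 mm section and 2268 mm height, set 382 mm apart overall. Between them run 7 rectangular rungs (49 mm deep, 27 mm thick), front faces flush with the rails' −y face. The bottom of the first rung is 160 mm above the floor and each subsequent rung is 325 mm higher than the one below.

Two stools sit around the table at the −x, +x sides. The ladder is on top of the table.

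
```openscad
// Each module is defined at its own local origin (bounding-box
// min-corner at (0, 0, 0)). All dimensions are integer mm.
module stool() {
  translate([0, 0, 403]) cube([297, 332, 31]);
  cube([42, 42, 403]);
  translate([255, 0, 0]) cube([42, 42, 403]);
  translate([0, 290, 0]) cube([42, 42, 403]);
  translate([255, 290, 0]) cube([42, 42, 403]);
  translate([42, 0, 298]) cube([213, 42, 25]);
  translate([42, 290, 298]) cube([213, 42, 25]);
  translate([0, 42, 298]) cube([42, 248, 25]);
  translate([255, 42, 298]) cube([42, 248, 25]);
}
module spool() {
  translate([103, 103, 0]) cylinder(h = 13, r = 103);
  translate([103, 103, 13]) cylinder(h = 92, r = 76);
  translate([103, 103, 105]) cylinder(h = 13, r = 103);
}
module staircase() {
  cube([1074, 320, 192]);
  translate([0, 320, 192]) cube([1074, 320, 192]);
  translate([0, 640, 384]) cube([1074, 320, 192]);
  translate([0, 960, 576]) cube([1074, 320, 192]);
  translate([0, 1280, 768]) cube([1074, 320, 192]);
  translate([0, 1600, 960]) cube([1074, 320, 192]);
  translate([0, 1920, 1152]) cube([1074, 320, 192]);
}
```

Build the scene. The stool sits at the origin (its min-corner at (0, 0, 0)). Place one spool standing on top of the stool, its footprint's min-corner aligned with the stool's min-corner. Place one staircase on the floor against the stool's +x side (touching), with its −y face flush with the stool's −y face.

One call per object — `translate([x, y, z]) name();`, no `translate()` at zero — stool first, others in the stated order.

stool();
translate([0, 0, 434]) spool();
translate([297, 0, 0]) staircase();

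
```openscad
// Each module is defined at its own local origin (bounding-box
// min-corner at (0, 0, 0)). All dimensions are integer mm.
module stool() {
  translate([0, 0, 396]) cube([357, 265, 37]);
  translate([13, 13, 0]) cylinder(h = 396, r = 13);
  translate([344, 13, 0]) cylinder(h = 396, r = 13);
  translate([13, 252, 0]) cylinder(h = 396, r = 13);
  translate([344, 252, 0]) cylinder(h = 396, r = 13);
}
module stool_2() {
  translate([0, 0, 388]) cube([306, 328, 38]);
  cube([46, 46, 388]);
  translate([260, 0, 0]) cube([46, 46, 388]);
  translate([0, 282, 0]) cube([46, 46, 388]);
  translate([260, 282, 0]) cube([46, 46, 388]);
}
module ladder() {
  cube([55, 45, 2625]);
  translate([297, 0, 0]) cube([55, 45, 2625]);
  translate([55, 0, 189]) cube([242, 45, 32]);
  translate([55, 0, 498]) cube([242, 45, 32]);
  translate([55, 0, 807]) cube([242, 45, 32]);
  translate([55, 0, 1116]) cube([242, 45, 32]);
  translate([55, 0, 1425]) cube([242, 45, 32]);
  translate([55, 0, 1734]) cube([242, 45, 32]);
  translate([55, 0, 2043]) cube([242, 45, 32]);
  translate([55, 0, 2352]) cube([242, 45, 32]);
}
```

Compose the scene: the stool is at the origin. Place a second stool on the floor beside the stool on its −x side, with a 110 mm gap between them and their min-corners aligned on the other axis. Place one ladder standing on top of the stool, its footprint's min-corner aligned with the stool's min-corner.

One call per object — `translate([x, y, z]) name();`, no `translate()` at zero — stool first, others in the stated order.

stool();
translate([-416, 0, 0]) stool_2();
translate([0, 0, 433]) ladder();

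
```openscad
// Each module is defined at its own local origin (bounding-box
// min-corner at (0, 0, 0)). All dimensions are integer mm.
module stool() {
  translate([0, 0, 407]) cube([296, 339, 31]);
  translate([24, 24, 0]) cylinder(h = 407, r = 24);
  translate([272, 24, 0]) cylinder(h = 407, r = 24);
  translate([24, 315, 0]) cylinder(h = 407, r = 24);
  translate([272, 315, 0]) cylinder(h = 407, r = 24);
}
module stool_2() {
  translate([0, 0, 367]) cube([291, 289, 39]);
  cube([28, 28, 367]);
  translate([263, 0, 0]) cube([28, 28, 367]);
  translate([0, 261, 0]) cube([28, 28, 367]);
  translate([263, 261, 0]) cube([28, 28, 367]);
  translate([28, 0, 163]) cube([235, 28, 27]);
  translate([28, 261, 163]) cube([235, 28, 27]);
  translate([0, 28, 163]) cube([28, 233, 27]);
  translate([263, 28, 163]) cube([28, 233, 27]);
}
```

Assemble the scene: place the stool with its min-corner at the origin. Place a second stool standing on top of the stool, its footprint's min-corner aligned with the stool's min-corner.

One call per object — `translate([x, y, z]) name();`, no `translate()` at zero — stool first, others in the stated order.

stool();
translate([0, 0, 438]) stool_2();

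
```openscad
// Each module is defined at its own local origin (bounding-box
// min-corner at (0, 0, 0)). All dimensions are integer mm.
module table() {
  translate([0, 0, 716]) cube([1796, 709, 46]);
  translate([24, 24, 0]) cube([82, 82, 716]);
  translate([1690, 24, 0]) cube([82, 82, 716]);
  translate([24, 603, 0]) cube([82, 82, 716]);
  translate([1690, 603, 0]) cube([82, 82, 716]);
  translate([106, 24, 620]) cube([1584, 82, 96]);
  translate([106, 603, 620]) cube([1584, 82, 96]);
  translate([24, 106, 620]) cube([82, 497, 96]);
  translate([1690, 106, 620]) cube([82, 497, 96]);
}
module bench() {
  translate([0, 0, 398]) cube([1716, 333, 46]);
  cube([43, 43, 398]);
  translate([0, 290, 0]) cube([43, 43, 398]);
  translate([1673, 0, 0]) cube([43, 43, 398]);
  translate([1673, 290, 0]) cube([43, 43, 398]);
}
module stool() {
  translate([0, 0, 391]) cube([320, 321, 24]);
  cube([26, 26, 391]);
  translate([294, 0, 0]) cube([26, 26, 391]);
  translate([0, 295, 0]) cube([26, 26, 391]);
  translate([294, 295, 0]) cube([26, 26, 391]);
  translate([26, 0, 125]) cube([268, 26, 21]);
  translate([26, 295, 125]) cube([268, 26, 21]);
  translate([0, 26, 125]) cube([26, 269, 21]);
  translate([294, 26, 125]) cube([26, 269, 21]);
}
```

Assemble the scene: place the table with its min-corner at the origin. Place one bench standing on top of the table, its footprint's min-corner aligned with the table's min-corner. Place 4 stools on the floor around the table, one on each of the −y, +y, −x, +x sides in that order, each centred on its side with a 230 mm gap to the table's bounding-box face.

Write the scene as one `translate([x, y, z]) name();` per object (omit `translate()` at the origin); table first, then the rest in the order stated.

table();
translate([0, 0, 762]) bench();
translate([738, -551, 0]) stool();
translate([738, 939, 0]) stool();
translate([-550, 194, 0]) stool();
translate([2026, 194, 0]) stool();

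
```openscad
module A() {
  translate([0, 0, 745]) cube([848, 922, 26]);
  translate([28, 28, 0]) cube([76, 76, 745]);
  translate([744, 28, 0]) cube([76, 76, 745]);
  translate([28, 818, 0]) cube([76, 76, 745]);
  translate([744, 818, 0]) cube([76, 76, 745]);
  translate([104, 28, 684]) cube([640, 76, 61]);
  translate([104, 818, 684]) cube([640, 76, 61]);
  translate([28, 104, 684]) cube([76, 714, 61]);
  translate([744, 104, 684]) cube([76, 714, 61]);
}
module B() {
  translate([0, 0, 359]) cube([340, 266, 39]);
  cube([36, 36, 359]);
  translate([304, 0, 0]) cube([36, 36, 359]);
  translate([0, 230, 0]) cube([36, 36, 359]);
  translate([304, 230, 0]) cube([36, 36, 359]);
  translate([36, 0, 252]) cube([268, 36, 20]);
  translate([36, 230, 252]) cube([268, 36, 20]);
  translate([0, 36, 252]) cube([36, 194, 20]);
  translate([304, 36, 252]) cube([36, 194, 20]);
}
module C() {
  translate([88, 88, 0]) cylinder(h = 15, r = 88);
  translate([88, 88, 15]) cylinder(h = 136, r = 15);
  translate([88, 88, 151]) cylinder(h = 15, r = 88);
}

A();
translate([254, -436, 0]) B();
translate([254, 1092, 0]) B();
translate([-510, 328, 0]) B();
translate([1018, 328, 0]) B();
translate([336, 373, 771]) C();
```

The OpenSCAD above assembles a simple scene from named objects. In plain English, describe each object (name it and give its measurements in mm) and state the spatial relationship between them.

A is a table with a 848×922 mm rectangular top, 26 mm thick, top surface at z = 771 mm, supported by four 76×76 mm square legs, each inset 28 mm from the nearest pair of top edges, running from the floor. Four apron rails, 76 mm thick and 61 mm tall, run between adjacent legs with their top edges flush with the underside of the top and their outer faces flush with the legs' outer faces.

B is a four-legged stool. The seat is 340×266 mm, 39 mm thick, top at z = 398 mm. It stands on four square legs, each 36×36 mm in cross-section, from z = 0 to the seat underside, each flush with a corner of the seat. Four stretchers, 36 mm wide and 20 mm tall, connect adjacent legs with their undersides at z = 252 mm, each running between the inner faces of the legs it joins and aligned with the legs' outer faces on the other axis.

C is a spool: two coaxial disc flanges of radius 88 mm and thickness 15 mm, joined by a core cylinder of radius 15 mm and height 136 mm. The lower flange rests on z = 0 and the three cylinders share a vertical axis.

Four stools sit around the table at the −y, +y, −x, +x sides. The spool is on top of the table, centred.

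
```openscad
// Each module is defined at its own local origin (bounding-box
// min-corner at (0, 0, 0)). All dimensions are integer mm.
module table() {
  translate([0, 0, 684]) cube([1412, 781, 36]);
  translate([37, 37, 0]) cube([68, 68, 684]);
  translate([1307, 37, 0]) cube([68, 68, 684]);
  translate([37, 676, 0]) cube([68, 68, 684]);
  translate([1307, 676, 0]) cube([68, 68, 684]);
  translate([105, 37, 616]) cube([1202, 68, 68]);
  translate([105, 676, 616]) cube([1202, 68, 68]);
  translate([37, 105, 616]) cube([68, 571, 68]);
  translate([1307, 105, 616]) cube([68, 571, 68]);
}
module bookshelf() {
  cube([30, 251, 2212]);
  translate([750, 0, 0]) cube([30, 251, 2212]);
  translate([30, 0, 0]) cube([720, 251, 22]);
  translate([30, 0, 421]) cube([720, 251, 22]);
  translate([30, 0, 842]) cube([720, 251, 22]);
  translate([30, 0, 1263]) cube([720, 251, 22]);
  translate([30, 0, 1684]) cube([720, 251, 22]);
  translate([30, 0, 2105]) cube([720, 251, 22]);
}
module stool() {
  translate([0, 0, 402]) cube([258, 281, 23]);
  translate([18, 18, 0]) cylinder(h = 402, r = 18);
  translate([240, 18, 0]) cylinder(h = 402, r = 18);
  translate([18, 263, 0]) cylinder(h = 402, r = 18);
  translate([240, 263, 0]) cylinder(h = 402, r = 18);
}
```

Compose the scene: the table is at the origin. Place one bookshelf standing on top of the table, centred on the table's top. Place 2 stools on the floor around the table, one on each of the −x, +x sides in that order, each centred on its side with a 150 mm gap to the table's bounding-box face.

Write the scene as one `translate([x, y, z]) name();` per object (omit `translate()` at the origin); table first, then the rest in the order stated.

table();
translate([316, 265, 720]) bookshelf();
translate([-408, 250, 0]) stool();
translate([1562, 250, 0]) stool();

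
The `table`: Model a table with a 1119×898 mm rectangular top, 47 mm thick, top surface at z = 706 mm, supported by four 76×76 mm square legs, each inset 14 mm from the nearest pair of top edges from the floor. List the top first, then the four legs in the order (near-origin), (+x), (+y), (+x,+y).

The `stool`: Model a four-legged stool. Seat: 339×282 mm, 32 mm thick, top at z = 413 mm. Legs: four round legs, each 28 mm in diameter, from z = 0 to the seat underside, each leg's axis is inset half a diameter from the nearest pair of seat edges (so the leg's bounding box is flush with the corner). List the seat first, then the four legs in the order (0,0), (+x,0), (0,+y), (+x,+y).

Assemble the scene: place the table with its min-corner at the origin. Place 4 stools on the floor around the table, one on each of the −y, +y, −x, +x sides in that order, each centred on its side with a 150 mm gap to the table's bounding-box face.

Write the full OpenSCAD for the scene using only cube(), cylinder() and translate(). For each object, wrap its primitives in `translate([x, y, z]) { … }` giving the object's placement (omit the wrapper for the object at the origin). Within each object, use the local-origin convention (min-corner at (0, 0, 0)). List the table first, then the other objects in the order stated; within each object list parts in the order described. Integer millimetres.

translate([0, 0, 659]) cube([1119, 898, 47]);
translate([14, 14, 0]) cube([76, 76, 659]);
translate([1029, 14, 0]) cube([76, 76, 659]);
translate([14, 808, 0]) cube([76, 76, 659]);
translate([1029, 808, 0]) cube([76, 76, 659]);
translate([390, -432, 0]) {
  translate([0, 0, 381]) cube([339, 282, 32]);
  translate([14, 14, 0]) cylinder(h = 381, r = 14);
  translate([325, 14, 0]) cylinder(h = 381, r = 14);
  translate([14, 268, 0]) cylinder(h = 381, r = 14);
  translate([325, 268, 0]) cylinder(h = 381, r = 14);
}
translate([390, 1048, 0]) {
  translate([0, 0, 381]) cube([339, 282, 32]);
  translate([14, 14, 0]) cylinder(h = 381, r = 14);
  translate([325, 14, 0]) cylinder(h = 381, r = 14);
  translate([14, 268, 0]) cylinder(h = 381, r = 14);
  translate([325, 268, 0]) cylinder(h = 381, r = 14);
}
translate([-489, 308, 0]) {
  translate([0, 0, 381]) cube([339, 282, 32]);
  translate([14, 14, 0]) cylinder(h = 381, r = 14);
  translate([325, 14, 0]) cylinder(h = 381, r = 14);
  translate([14, 268, 0]) cylinder(h = 381, r = 14);
  translate([325, 268, 0]) cylinder(h = 381, r = 14);
}
translate([1269, 308, 0]) {
  translate([0, 0, 381]) cube([339, 282, 32]);
  translate([14, 14, 0]) cylinder(h = 381, r = 14);
  translate([325, 14, 0]) cylinder(h = 381, r = 14);
  translate([14, 268, 0]) cylinder(h = 381, r = 14);
  translate([325, 268, 0]) cylinder(h = 381, r = 14);
}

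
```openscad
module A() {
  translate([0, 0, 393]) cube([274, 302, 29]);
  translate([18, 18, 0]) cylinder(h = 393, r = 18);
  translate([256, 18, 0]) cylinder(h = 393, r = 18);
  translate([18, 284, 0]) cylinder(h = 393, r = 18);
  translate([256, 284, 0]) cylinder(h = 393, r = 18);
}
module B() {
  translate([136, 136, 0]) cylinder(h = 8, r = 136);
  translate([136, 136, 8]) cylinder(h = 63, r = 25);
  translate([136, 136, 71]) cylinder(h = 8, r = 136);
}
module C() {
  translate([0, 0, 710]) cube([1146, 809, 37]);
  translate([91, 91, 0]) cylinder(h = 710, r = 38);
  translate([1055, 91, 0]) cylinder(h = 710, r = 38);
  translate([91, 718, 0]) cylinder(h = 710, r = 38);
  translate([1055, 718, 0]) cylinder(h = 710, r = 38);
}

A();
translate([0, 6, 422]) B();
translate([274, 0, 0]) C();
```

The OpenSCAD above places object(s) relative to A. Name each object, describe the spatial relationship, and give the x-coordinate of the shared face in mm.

The stool's +x face and the table's −x face are both at x = 274 mm.

A is a stool. B is a spool. C is a table. The spool is on top of the stool. The table is against the stool's +x side, with their −y faces flush. The x-coordinate of the shared face is 274 mm.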